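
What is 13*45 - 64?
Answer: 521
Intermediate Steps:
13*45 - 64 = 585 - 64 = 521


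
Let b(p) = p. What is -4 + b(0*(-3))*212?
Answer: -4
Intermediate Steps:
-4 + b(0*(-3))*212 = -4 + (0*(-3))*212 = -4 + 0*212 = -4 + 0 = -4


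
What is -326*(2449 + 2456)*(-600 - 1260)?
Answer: 2974195800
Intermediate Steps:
-326*(2449 + 2456)*(-600 - 1260) = -1599030*(-1860) = -326*(-9123300) = 2974195800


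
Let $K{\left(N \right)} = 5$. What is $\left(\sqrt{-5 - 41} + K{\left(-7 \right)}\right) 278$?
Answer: $1390 + 278 i \sqrt{46} \approx 1390.0 + 1885.5 i$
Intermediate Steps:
$\left(\sqrt{-5 - 41} + K{\left(-7 \right)}\right) 278 = \left(\sqrt{-5 - 41} + 5\right) 278 = \left(\sqrt{-46} + 5\right) 278 = \left(i \sqrt{46} + 5\right) 278 = \left(5 + i \sqrt{46}\right) 278 = 1390 + 278 i \sqrt{46}$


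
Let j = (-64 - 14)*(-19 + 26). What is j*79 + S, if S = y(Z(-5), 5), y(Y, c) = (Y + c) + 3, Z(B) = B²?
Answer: -43101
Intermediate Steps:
y(Y, c) = 3 + Y + c
S = 33 (S = 3 + (-5)² + 5 = 3 + 25 + 5 = 33)
j = -546 (j = -78*7 = -546)
j*79 + S = -546*79 + 33 = -43134 + 33 = -43101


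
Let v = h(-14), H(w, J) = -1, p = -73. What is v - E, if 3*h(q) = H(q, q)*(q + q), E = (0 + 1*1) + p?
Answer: 244/3 ≈ 81.333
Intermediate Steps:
E = -72 (E = (0 + 1*1) - 73 = (0 + 1) - 73 = 1 - 73 = -72)
h(q) = -2*q/3 (h(q) = (-(q + q))/3 = (-2*q)/3 = -2*q/3)
v = 28/3 (v = -⅔*(-14) = 28/3 ≈ 9.3333)
v - E = 28/3 - 1*(-72) = 28/3 + 72 = 244/3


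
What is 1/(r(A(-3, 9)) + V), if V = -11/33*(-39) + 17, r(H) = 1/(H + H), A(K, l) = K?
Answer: 6/179 ≈ 0.033520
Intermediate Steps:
r(H) = 1/(2*H)
V = 30 (V = -11*1/33*(-39) + 17 = -⅓*(-39) + 17 = 13 + 17 = 30)
1/(r(A(-3, 9)) + V) = 1/((½)/(-3) + 30) = 1/((½)*(-⅓) + 30) = 1/(-⅙ + 30) = 1/(179/6) = 6/179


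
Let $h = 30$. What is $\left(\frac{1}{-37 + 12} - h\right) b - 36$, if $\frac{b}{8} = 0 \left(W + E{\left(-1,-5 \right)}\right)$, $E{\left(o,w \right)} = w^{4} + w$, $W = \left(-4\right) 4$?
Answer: $-36$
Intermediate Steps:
$W = -16$
$E{\left(o,w \right)} = w + w^{4}$
$b = 0$ ($b = 8 \cdot 0 \left(-16 - \left(5 - \left(-5\right)^{4}\right)\right) = 8 \cdot 0 \left(-16 + \left(-5 + 625\right)\right) = 8 \cdot 0 \left(-16 + 620\right) = 8 \cdot 0 \cdot 604 = 8 \cdot 0 = 0$)
$\left(\frac{1}{-37 + 12} - h\right) b - 36 = \left(\frac{1}{-37 + 12} - 30\right) 0 - 36 = \left(\frac{1}{-25} - 30\right) 0 - 36 = \left(- \frac{1}{25} - 30\right) 0 - 36 = \left(- \frac{751}{25}\right) 0 - 36 = 0 - 36 = -36$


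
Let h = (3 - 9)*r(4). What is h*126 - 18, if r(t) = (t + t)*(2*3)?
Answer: -36306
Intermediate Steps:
r(t) = 12*t (r(t) = (2*t)*6 = 12*t)
h = -288 (h = (3 - 9)*(12*4) = -6*48 = -288)
h*126 - 18 = -288*126 - 18 = -36288 - 18 = -36306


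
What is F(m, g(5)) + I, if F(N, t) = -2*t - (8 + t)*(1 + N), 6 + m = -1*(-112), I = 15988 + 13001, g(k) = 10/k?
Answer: 27915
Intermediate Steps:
I = 28989
m = 106 (m = -6 - 1*(-112) = -6 + 112 = 106)
F(N, t) = -2*t - (1 + N)*(8 + t)
F(m, g(5)) + I = (-8 - 8*106 - 30/5 - 1*106*10/5) + 28989 = (-8 - 848 - 30/5 - 1*106*10*(1/5)) + 28989 = (-8 - 848 - 3*2 - 1*106*2) + 28989 = (-8 - 848 - 6 - 212) + 28989 = -1074 + 28989 = 27915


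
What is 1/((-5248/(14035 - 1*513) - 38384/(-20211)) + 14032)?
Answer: 136646571/1917631164832 ≈ 7.1258e-5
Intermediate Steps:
1/((-5248/(14035 - 1*513) - 38384/(-20211)) + 14032) = 1/((-5248/(14035 - 513) - 38384*(-1/20211)) + 14032) = 1/((-5248/13522 + 38384/20211) + 14032) = 1/((-5248*1/13522 + 38384/20211) + 14032) = 1/((-2624/6761 + 38384/20211) + 14032) = 1/(206480560/136646571 + 14032) = 1/(1917631164832/136646571) = 136646571/1917631164832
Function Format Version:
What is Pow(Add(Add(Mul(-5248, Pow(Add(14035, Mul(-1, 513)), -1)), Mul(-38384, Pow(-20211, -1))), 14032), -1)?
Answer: Rational(136646571, 1917631164832) ≈ 7.1258e-5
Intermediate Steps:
Pow(Add(Add(Mul(-5248, Pow(Add(14035, Mul(-1, 513)), -1)), Mul(-38384, Pow(-20211, -1))), 14032), -1) = Pow(Add(Add(Mul(-5248, Pow(Add(14035, -513), -1)), Mul(-38384, Rational(-1, 20211))), 14032), -1) = Pow(Add(Add(Mul(-5248, Pow(13522, -1)), Rational(38384, 20211)), 14032), -1) = Pow(Add(Add(Mul(-5248, Rational(1, 13522)), Rational(38384, 20211)), 14032), -1) = Pow(Add(Add(Rational(-2624, 6761), Rational(38384, 20211)), 14032), -1) = Pow(Add(Rational(206480560, 136646571), 14032), -1) = Pow(Rational(1917631164832, 136646571), -1) = Rational(136646571, 1917631164832)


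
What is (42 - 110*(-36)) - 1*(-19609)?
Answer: 23611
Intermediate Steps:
(42 - 110*(-36)) - 1*(-19609) = (42 + 3960) + 19609 = 4002 + 19609 = 23611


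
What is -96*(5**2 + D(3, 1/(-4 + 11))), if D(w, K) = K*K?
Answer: -117696/49 ≈ -2402.0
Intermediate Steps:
D(w, K) = K**2
-96*(5**2 + D(3, 1/(-4 + 11))) = -96*(5**2 + (1/(-4 + 11))**2) = -96*(25 + (1/7)**2) = -96*(25 + 1/49) = -96*1226/49 = -117696/49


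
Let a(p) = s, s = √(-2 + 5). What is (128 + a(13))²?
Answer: (128 + √3)² ≈ 16830.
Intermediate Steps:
s = √3 ≈ 1.7320
a(p) = √3
(128 + a(13))² = (128 + √3)²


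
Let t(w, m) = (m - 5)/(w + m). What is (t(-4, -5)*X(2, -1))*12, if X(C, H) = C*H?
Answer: -80/3 ≈ -26.667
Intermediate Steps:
t(w, m) = (-5 + m)/(m + w)
(t(-4, -5)*X(2, -1))*12 = (((-5 - 5)/(-5 - 4))*(2*(-1)))*12 = ((-10/(-9))*(-2))*12 = (-1/9*(-10)*(-2))*12 = ((10/9)*(-2))*12 = -20/9*12 = -80/3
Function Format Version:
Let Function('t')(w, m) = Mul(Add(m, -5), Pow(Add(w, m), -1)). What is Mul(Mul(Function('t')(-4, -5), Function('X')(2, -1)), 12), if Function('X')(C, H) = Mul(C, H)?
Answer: Rational(-80, 3) ≈ -26.667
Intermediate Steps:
Function('t')(w, m) = Mul(Pow(Add(m, w), -1), Add(-5, m)) (Function('t')(w, m) = Mul(Add(-5, m), Pow(Add(m, w), -1)) = Mul(Pow(Add(m, w), -1), Add(-5, m)))
Mul(Mul(Function('t')(-4, -5), Function('X')(2, -1)), 12) = Mul(Mul(Mul(Pow(Add(-5, -4), -1), Add(-5, -5)), Mul(2, -1)), 12) = Mul(Mul(Mul(Pow(-9, -1), -10), -2), 12) = Mul(Mul(Mul(Rational(-1, 9), -10), -2), 12) = Mul(Mul(Rational(10, 9), -2), 12) = Mul(Rational(-20, 9), 12) = Rational(-80, 3)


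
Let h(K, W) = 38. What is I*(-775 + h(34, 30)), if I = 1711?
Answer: -1261007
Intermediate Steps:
I*(-775 + h(34, 30)) = 1711*(-775 + 38) = 1711*(-737) = -1261007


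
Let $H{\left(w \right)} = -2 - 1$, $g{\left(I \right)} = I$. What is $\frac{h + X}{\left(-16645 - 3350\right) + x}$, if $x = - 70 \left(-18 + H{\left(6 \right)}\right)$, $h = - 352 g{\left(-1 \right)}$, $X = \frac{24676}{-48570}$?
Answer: $- \frac{656614}{34606125} \approx -0.018974$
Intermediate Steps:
$H{\left(w \right)} = -3$ ($H{\left(w \right)} = -2 - 1 = -3$)
$X = - \frac{12338}{24285}$ ($X = 24676 \left(- \frac{1}{48570}\right) = - \frac{12338}{24285} \approx -0.50805$)
$h = 352$ ($h = \left(-352\right) \left(-1\right) = 352$)
$x = 1470$ ($x = - 70 \left(-18 - 3\right) = \left(-70\right) \left(-21\right) = 1470$)
$\frac{h + X}{\left(-16645 - 3350\right) + x} = \frac{352 - \frac{12338}{24285}}{\left(-16645 - 3350\right) + 1470} = \frac{8535982}{24285 \left(\left(-16645 - 3350\right) + 1470\right)} = \frac{8535982}{24285 \left(-19995 + 1470\right)} = \frac{8535982}{24285 \left(-18525\right)} = \frac{8535982}{24285} \left(- \frac{1}{18525}\right) = - \frac{656614}{34606125}$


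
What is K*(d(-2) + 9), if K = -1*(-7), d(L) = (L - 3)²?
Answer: 238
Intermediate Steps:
d(L) = (-3 + L)²
K = 7
K*(d(-2) + 9) = 7*((-3 - 2)² + 9) = 7*((-5)² + 9) = 7*(25 + 9) = 7*34 = 238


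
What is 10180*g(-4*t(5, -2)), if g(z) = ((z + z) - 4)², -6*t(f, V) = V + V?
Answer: 7981120/9 ≈ 8.8679e+5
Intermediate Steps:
t(f, V) = -V/3 (t(f, V) = -(V + V)/6 = -V/3)
g(z) = (-4 + 2*z)² (g(z) = (2*z - 4)² = (-4 + 2*z)²)
10180*g(-4*t(5, -2)) = 10180*(4*(-2 - (-4)*(-2)/3)²) = 10180*(4*(-2 - 4*⅔)²) = 10180*(4*(-2 - 8/3)²) = 10180*(4*(-14/3)²) = 10180*(4*(196/9)) = 10180*(784/9) = 7981120/9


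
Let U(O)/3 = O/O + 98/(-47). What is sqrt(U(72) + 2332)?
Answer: sqrt(5144197)/47 ≈ 48.257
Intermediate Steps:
U(O) = -153/47 (U(O) = 3*(O/O + 98/(-47)) = 3*(1 + 98*(-1/47)) = 3*(1 - 98/47) = 3*(-51/47) = -153/47)
sqrt(U(72) + 2332) = sqrt(-153/47 + 2332) = sqrt(109451/47) = sqrt(5144197)/47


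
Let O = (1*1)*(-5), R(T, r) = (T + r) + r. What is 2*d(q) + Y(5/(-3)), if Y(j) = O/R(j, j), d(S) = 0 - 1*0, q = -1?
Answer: 1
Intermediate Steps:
R(T, r) = T + 2*r
O = -5 (O = 1*(-5) = -5)
d(S) = 0 (d(S) = 0 + 0 = 0)
Y(j) = -5/(3*j) (Y(j) = -5/(j + 2*j) = -5*1/(3*j) = -5/(3*j))
2*d(q) + Y(5/(-3)) = 2*0 - 5/(3*(5/(-3))) = 0 - 5/(3*(5*(-⅓))) = 0 - 5/(3*(-5/3)) = 0 - 5/3*(-⅗) = 0 + 1 = 1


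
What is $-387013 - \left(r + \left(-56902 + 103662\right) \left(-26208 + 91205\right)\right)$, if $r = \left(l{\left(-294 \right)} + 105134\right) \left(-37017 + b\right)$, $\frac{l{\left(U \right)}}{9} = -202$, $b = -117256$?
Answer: $12899222535$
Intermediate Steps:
$l{\left(U \right)} = -1818$ ($l{\left(U \right)} = 9 \left(-202\right) = -1818$)
$r = -15938869268$ ($r = \left(-1818 + 105134\right) \left(-37017 - 117256\right) = 103316 \left(-154273\right) = -15938869268$)
$-387013 - \left(r + \left(-56902 + 103662\right) \left(-26208 + 91205\right)\right) = -387013 - \left(-15938869268 + \left(-56902 + 103662\right) \left(-26208 + 91205\right)\right) = -387013 - \left(-15938869268 + 46760 \cdot 64997\right) = -387013 - \left(-15938869268 + 3039259720\right) = -387013 - -12899609548 = -387013 + 12899609548 = 12899222535$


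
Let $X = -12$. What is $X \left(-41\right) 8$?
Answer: $3936$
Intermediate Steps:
$X \left(-41\right) 8 = \left(-12\right) \left(-41\right) 8 = 492 \cdot 8 = 3936$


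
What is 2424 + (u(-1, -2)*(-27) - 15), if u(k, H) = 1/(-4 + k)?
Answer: 12072/5 ≈ 2414.4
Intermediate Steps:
2424 + (u(-1, -2)*(-27) - 15) = 2424 + (-27/(-4 - 1) - 15) = 2424 + (-27/(-5) - 15) = 2424 + (-⅕*(-27) - 15) = 2424 + (27/5 - 15) = 2424 - 48/5 = 12072/5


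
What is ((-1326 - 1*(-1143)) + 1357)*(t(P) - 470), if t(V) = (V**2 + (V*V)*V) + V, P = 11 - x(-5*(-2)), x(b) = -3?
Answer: 2916216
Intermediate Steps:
P = 14 (P = 11 - 1*(-3) = 11 + 3 = 14)
t(V) = V + V**2 + V**3 (t(V) = (V**2 + V**2*V) + V = (V**2 + V**3) + V = V + V**2 + V**3)
((-1326 - 1*(-1143)) + 1357)*(t(P) - 470) = ((-1326 - 1*(-1143)) + 1357)*(14*(1 + 14 + 14**2) - 470) = ((-1326 + 1143) + 1357)*(14*(1 + 14 + 196) - 470) = (-183 + 1357)*(14*211 - 470) = 1174*(2954 - 470) = 1174*2484 = 2916216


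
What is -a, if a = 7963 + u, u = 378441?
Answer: -386404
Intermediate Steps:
a = 386404 (a = 7963 + 378441 = 386404)
-a = -1*386404 = -386404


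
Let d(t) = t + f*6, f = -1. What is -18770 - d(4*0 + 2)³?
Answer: -18706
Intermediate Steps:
d(t) = -6 + t (d(t) = t - 1*6 = t - 6 = -6 + t)
-18770 - d(4*0 + 2)³ = -18770 - (-6 + (4*0 + 2))³ = -18770 - (-6 + (0 + 2))³ = -18770 - (-6 + 2)³ = -18770 - 1*(-4)³ = -18770 - 1*(-64) = -18770 + 64 = -18706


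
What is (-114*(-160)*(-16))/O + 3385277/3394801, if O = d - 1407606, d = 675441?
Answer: 12173052837/8721243769 ≈ 1.3958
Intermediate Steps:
O = -732165 (O = 675441 - 1407606 = -732165)
(-114*(-160)*(-16))/O + 3385277/3394801 = (-114*(-160)*(-16))/(-732165) + 3385277/3394801 = (18240*(-16))*(-1/732165) + 3385277*(1/3394801) = -291840*(-1/732165) + 3385277/3394801 = 1024/2569 + 3385277/3394801 = 12173052837/8721243769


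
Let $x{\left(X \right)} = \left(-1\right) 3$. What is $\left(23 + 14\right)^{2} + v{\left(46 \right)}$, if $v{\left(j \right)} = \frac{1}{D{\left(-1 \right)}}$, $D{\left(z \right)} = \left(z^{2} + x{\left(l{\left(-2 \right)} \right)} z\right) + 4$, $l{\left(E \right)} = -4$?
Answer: $\frac{10953}{8} \approx 1369.1$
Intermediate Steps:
$x{\left(X \right)} = -3$
$D{\left(z \right)} = 4 + z^{2} - 3 z$ ($D{\left(z \right)} = \left(z^{2} - 3 z\right) + 4 = 4 + z^{2} - 3 z$)
$v{\left(j \right)} = \frac{1}{8}$ ($v{\left(j \right)} = \frac{1}{4 + \left(-1\right)^{2} - -3} = \frac{1}{4 + 1 + 3} = \frac{1}{8}$)
$\left(23 + 14\right)^{2} + v{\left(46 \right)} = \left(23 + 14\right)^{2} + \frac{1}{8} = 37^{2} + \frac{1}{8} = 1369 + \frac{1}{8} = \frac{10953}{8}$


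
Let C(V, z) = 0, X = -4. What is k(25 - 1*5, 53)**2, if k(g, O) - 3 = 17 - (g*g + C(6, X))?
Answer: 144400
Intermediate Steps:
k(g, O) = 20 - g**2 (k(g, O) = 3 + (17 - (g*g + 0)) = 3 + (17 - (g**2 + 0)) = 3 + (17 - g**2) = 20 - g**2)
k(25 - 1*5, 53)**2 = (20 - (25 - 1*5)**2)**2 = (20 - (25 - 5)**2)**2 = (20 - 1*20**2)**2 = (20 - 1*400)**2 = (20 - 400)**2 = (-380)**2 = 144400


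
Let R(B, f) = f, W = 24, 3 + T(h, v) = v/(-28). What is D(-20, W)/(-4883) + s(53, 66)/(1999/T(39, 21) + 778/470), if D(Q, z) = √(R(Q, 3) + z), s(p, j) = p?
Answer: -7473/74929 - 3*√3/4883 ≈ -0.10080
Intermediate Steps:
T(h, v) = -3 - v/28 (T(h, v) = -3 + v/(-28) = -3 + v*(-1/28) = -3 - v/28)
D(Q, z) = √(3 + z)
D(-20, W)/(-4883) + s(53, 66)/(1999/T(39, 21) + 778/470) = √(3 + 24)/(-4883) + 53/(1999/(-3 - 1/28*21) + 778/470) = √27*(-1/4883) + 53/(1999/(-3 - ¾) + 778*(1/470)) = (3*√3)*(-1/4883) + 53/(1999/(-15/4) + 389/235) = -3*√3/4883 + 53/(1999*(-4/15) + 389/235) = -3*√3/4883 + 53/(-7996/15 + 389/235) = -3*√3/4883 + 53/(-74929/141) = -3*√3/4883 + 53*(-141/74929) = -3*√3/4883 - 7473/74929 = -7473/74929 - 3*√3/4883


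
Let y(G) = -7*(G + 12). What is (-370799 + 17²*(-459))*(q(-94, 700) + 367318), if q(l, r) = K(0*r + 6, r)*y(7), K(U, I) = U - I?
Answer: -231395689000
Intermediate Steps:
y(G) = -84 - 7*G (y(G) = -7*(12 + G) = -84 - 7*G)
q(l, r) = -798 + 133*r (q(l, r) = ((0*r + 6) - r)*(-84 - 7*7) = ((0 + 6) - r)*(-84 - 49) = (6 - r)*(-133) = -798 + 133*r)
(-370799 + 17²*(-459))*(q(-94, 700) + 367318) = (-370799 + 17²*(-459))*((-798 + 133*700) + 367318) = (-370799 + 289*(-459))*((-798 + 93100) + 367318) = (-370799 - 132651)*(92302 + 367318) = -503450*459620 = -231395689000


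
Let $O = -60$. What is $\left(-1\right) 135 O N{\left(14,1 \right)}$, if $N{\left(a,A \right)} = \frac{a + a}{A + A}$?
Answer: $113400$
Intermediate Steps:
$N{\left(a,A \right)} = \frac{a}{A}$ ($N{\left(a,A \right)} = \frac{2 a}{2 A} = 2 a \frac{1}{2 A} = \frac{a}{A}$)
$\left(-1\right) 135 O N{\left(14,1 \right)} = \left(-1\right) 135 \left(-60\right) \frac{14}{1} = \left(-135\right) \left(-60\right) 14 \cdot 1 = 8100 \cdot 14 = 113400$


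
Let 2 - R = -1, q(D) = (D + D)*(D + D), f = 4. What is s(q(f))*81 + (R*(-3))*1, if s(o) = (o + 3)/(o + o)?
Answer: 4275/128 ≈ 33.398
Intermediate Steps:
q(D) = 4*D² (q(D) = (2*D)*(2*D) = 4*D²)
R = 3 (R = 2 - 1*(-1) = 2 + 1 = 3)
s(o) = (3 + o)/(2*o) (s(o) = (3 + o)/((2*o)) = (3 + o)*(1/(2*o)) = (3 + o)/(2*o))
s(q(f))*81 + (R*(-3))*1 = ((3 + 4*4²)/(2*((4*4²))))*81 + (3*(-3))*1 = ((3 + 4*16)/(2*((4*16))))*81 - 9*1 = ((½)*(3 + 64)/64)*81 - 9 = ((½)*(1/64)*67)*81 - 9 = (67/128)*81 - 9 = 5427/128 - 9 = 4275/128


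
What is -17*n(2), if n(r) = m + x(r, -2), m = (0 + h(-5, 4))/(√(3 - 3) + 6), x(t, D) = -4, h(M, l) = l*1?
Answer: 170/3 ≈ 56.667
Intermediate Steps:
h(M, l) = l
m = ⅔ (m = (0 + 4)/(√(3 - 3) + 6) = 4/(√0 + 6) = 4/(0 + 6) = 4/6 = 4*(⅙) = ⅔ ≈ 0.66667)
n(r) = -10/3 (n(r) = ⅔ - 4 = -10/3)
-17*n(2) = -17*(-10/3) = 170/3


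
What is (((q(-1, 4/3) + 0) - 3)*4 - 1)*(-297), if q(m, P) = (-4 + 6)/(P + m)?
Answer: -3267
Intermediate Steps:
q(m, P) = 2/(P + m)
(((q(-1, 4/3) + 0) - 3)*4 - 1)*(-297) = (((2/(4/3 - 1) + 0) - 3)*4 - 1)*(-297) = (((2/(⅓) + 0) - 3)*4 - 1)*(-297) = (((2*3 + 0) - 3)*4 - 1)*(-297) = (((6 + 0) - 3)*4 - 1)*(-297) = ((6 - 3)*4 - 1)*(-297) = (3*4 - 1)*(-297) = (12 - 1)*(-297) = 11*(-297) = -3267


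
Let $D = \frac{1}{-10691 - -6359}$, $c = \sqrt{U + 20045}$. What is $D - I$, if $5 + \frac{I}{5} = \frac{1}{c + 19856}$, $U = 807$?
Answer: $\frac{10673838779089}{426961794372} + \frac{5 \sqrt{5213}}{197119942} \approx 25.0$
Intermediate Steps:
$c = 2 \sqrt{5213}$ ($c = \sqrt{807 + 20045} = \sqrt{20852} = 2 \sqrt{5213} \approx 144.4$)
$D = - \frac{1}{4332}$ ($D = \frac{1}{-10691 + 6359} = \frac{1}{-4332} = - \frac{1}{4332} \approx -0.00023084$)
$I = -25 + \frac{5}{19856 + 2 \sqrt{5213}}$ ($I = -25 + \frac{5}{2 \sqrt{5213} + 19856} = -25 + \frac{5}{19856 + 2 \sqrt{5213}} \approx -25.0$)
$D - I = - \frac{1}{4332} - \left(- \frac{2463974455}{98559971} - \frac{5 \sqrt{5213}}{197119942}\right) = - \frac{1}{4332} + \left(\frac{2463974455}{98559971} + \frac{5 \sqrt{5213}}{197119942}\right) = \frac{10673838779089}{426961794372} + \frac{5 \sqrt{5213}}{197119942}$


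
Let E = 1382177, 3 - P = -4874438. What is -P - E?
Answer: -6256618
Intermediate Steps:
P = 4874441 (P = 3 - 1*(-4874438) = 3 + 4874438 = 4874441)
-P - E = -1*4874441 - 1*1382177 = -4874441 - 1382177 = -6256618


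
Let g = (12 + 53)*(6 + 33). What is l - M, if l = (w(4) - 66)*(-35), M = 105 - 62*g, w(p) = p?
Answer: 159235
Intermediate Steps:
g = 2535 (g = 65*39 = 2535)
M = -157065 (M = 105 - 62*2535 = 105 - 157170 = -157065)
l = 2170 (l = (4 - 66)*(-35) = -62*(-35) = 2170)
l - M = 2170 - 1*(-157065) = 2170 + 157065 = 159235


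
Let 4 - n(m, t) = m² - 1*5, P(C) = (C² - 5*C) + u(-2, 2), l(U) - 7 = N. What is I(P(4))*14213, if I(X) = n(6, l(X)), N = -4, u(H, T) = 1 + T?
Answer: -383751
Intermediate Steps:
l(U) = 3 (l(U) = 7 - 4 = 3)
P(C) = 3 + C² - 5*C (P(C) = (C² - 5*C) + (1 + 2) = (C² - 5*C) + 3 = 3 + C² - 5*C)
n(m, t) = 9 - m² (n(m, t) = 4 - (m² - 1*5) = 4 - (m² - 5) = 4 - (-5 + m²) = 4 + (5 - m²) = 9 - m²)
I(X) = -27 (I(X) = 9 - 1*6² = 9 - 1*36 = 9 - 36 = -27)
I(P(4))*14213 = -27*14213 = -383751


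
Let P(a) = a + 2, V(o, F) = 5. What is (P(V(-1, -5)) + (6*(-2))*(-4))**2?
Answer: 3025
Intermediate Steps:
P(a) = 2 + a
(P(V(-1, -5)) + (6*(-2))*(-4))**2 = ((2 + 5) + (6*(-2))*(-4))**2 = (7 - 12*(-4))**2 = (7 + 48)**2 = 55**2 = 3025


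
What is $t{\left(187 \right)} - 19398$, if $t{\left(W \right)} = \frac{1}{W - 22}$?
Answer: $- \frac{3200669}{165} \approx -19398.0$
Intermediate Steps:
$t{\left(W \right)} = \frac{1}{-22 + W}$
$t{\left(187 \right)} - 19398 = \frac{1}{-22 + 187} - 19398 = \frac{1}{165} - 19398 = - \frac{3200669}{165}$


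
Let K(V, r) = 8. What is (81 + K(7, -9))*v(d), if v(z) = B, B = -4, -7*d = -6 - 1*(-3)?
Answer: -356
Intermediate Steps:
d = 3/7 (d = -(-6 - 1*(-3))/7 = -(-6 + 3)/7 = -⅐*(-3) = 3/7 ≈ 0.42857)
v(z) = -4
(81 + K(7, -9))*v(d) = (81 + 8)*(-4) = 89*(-4) = -356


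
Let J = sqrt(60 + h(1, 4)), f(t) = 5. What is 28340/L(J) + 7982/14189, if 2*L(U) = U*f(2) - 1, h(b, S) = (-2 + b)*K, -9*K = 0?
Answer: 816197538/21269311 + 566800*sqrt(15)/1499 ≈ 1502.8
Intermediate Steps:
K = 0 (K = -1/9*0 = 0)
h(b, S) = 0 (h(b, S) = (-2 + b)*0 = 0)
J = 2*sqrt(15) (J = sqrt(60 + 0) = sqrt(60) = 2*sqrt(15) ≈ 7.7460)
L(U) = -1/2 + 5*U/2 (L(U) = (U*5 - 1)/2 = (5*U - 1)/2 = (-1 + 5*U)/2 = -1/2 + 5*U/2)
28340/L(J) + 7982/14189 = 28340/(-1/2 + 5*(2*sqrt(15))/2) + 7982/14189 = 28340/(-1/2 + 5*sqrt(15)) + 7982*(1/14189) = 28340/(-1/2 + 5*sqrt(15)) + 7982/14189 = 7982/14189 + 28340/(-1/2 + 5*sqrt(15))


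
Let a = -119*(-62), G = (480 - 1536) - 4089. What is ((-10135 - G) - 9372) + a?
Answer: -6984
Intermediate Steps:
G = -5145 (G = -1056 - 4089 = -5145)
a = 7378
((-10135 - G) - 9372) + a = ((-10135 - 1*(-5145)) - 9372) + 7378 = ((-10135 + 5145) - 9372) + 7378 = (-4990 - 9372) + 7378 = -14362 + 7378 = -6984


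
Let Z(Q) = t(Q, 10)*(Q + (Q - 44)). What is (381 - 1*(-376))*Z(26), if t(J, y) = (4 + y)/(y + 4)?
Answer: 6056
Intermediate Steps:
t(J, y) = 1 (t(J, y) = (4 + y)/(4 + y) = 1)
Z(Q) = -44 + 2*Q (Z(Q) = 1*(Q + (Q - 44)) = 1*(Q + (-44 + Q)) = 1*(-44 + 2*Q) = -44 + 2*Q)
(381 - 1*(-376))*Z(26) = (381 - 1*(-376))*(-44 + 2*26) = (381 + 376)*(-44 + 52) = 757*8 = 6056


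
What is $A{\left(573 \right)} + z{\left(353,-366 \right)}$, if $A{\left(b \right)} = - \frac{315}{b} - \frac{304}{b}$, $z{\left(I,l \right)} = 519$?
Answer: $\frac{296768}{573} \approx 517.92$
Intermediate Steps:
$A{\left(b \right)} = - \frac{619}{b}$
$A{\left(573 \right)} + z{\left(353,-366 \right)} = - \frac{619}{573} + 519 = \frac{296768}{573}$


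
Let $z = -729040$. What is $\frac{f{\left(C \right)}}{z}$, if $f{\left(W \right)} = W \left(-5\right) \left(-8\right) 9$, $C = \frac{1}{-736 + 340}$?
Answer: $\frac{1}{801944} \approx 1.247 \cdot 10^{-6}$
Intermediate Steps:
$C = - \frac{1}{396}$ ($C = \frac{1}{-396} = - \frac{1}{396} \approx -0.0025253$)
$f{\left(W \right)} = 360 W$ ($f{\left(W \right)} = - 5 W \left(-8\right) 9 = 40 W 9 = 360 W$)
$\frac{f{\left(C \right)}}{z} = \frac{360 \left(- \frac{1}{396}\right)}{-729040} = \left(- \frac{10}{11}\right) \left(- \frac{1}{729040}\right) = \frac{1}{801944}$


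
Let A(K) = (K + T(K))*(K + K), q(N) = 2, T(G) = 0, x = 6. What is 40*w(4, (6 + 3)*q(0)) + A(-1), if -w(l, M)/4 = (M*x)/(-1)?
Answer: 17282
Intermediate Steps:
w(l, M) = 24*M (w(l, M) = -4*M*6/(-1) = -4*6*M*(-1) = -(-24)*M = 24*M)
A(K) = 2*K² (A(K) = (K + 0)*(K + K) = K*(2*K) = 2*K²)
40*w(4, (6 + 3)*q(0)) + A(-1) = 40*(24*((6 + 3)*2)) + 2*(-1)² = 40*(24*(9*2)) + 2*1 = 40*(24*18) + 2 = 40*432 + 2 = 17280 + 2 = 17282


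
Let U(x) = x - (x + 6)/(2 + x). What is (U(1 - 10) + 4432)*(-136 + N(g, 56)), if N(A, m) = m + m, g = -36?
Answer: -742992/7 ≈ -1.0614e+5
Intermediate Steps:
N(A, m) = 2*m
U(x) = x - (6 + x)/(2 + x)
(U(1 - 10) + 4432)*(-136 + N(g, 56)) = ((-6 + (1 - 10) + (1 - 10)**2)/(2 + (1 - 10)) + 4432)*(-136 + 2*56) = ((-6 - 9 + (-9)**2)/(2 - 9) + 4432)*(-136 + 112) = ((-6 - 9 + 81)/(-7) + 4432)*(-24) = (-1/7*66 + 4432)*(-24) = (-66/7 + 4432)*(-24) = (30958/7)*(-24) = -742992/7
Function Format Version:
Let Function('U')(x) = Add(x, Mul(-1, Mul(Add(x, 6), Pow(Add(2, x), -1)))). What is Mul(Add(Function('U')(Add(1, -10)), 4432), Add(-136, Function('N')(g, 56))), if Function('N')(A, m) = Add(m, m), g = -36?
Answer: Rational(-742992, 7) ≈ -1.0614e+5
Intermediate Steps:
Function('N')(A, m) = Mul(2, m)
Function('U')(x) = Add(x, Mul(-1, Pow(Add(2, x), -1), Add(6, x))) (Function('U')(x) = Add(x, Mul(-1, Mul(Add(6, x), Pow(Add(2, x), -1)))) = Add(x, Mul(-1, Mul(Pow(Add(2, x), -1), Add(6, x)))) = Add(x, Mul(-1, Pow(Add(2, x), -1), Add(6, x))))
Mul(Add(Function('U')(Add(1, -10)), 4432), Add(-136, Function('N')(g, 56))) = Mul(Add(Mul(Pow(Add(2, Add(1, -10)), -1), Add(-6, Add(1, -10), Pow(Add(1, -10), 2))), 4432), Add(-136, Mul(2, 56))) = Mul(Add(Mul(Pow(Add(2, -9), -1), Add(-6, -9, Pow(-9, 2))), 4432), Add(-136, 112)) = Mul(Add(Mul(Pow(-7, -1), Add(-6, -9, 81)), 4432), -24) = Mul(Add(Mul(Rational(-1, 7), 66), 4432), -24) = Mul(Add(Rational(-66, 7), 4432), -24) = Mul(Rational(30958, 7), -24) = Rational(-742992, 7)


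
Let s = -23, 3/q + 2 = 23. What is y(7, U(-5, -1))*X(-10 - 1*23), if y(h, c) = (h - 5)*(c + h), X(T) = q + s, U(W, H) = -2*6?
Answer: 1600/7 ≈ 228.57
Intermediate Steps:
q = ⅐ (q = 3/(-2 + 23) = 3/21 = 3*(1/21) = ⅐ ≈ 0.14286)
U(W, H) = -12
X(T) = -160/7 (X(T) = ⅐ - 23 = -160/7)
y(h, c) = (-5 + h)*(c + h)
y(7, U(-5, -1))*X(-10 - 1*23) = (7² - 5*(-12) - 5*7 - 12*7)*(-160/7) = (49 + 60 - 35 - 84)*(-160/7) = -10*(-160/7) = 1600/7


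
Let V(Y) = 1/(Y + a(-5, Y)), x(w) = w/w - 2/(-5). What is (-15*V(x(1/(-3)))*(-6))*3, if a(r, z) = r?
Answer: -75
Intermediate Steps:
x(w) = 7/5 (x(w) = 1 - 2*(-⅕) = 1 + ⅖ = 7/5)
V(Y) = 1/(-5 + Y) (V(Y) = 1/(Y - 5) = 1/(-5 + Y))
(-15*V(x(1/(-3)))*(-6))*3 = (-15/(-5 + 7/5)*(-6))*3 = (-15/(-18/5)*(-6))*3 = (-15*(-5/18)*(-6))*3 = ((25/6)*(-6))*3 = -25*3 = -75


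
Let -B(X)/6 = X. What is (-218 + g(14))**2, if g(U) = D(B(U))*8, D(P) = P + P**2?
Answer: 3086691364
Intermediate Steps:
B(X) = -6*X
g(U) = -48*U*(1 - 6*U) (g(U) = ((-6*U)*(1 - 6*U))*8 = -6*U*(1 - 6*U)*8 = -48*U*(1 - 6*U))
(-218 + g(14))**2 = (-218 + 48*14*(-1 + 6*14))**2 = (-218 + 48*14*(-1 + 84))**2 = (-218 + 48*14*83)**2 = (-218 + 55776)**2 = 55558**2 = 3086691364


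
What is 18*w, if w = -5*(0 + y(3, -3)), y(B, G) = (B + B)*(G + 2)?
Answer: 540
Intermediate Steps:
y(B, G) = 2*B*(2 + G) (y(B, G) = (2*B)*(2 + G) = 2*B*(2 + G))
w = 30 (w = -5*(0 + 2*3*(2 - 3)) = -5*(0 + 2*3*(-1)) = -5*(0 - 6) = -5*(-6) = 30)
18*w = 18*30 = 540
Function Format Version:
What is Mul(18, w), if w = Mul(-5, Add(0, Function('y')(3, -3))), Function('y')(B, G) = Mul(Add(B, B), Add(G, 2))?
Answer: 540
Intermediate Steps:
Function('y')(B, G) = Mul(2, B, Add(2, G)) (Function('y')(B, G) = Mul(Mul(2, B), Add(2, G)) = Mul(2, B, Add(2, G)))
w = 30 (w = Mul(-5, Add(0, Mul(2, 3, Add(2, -3)))) = Mul(-5, Add(0, Mul(2, 3, -1))) = Mul(-5, Add(0, -6)) = Mul(-5, -6) = 30)
Mul(18, w) = Mul(18, 30) = 540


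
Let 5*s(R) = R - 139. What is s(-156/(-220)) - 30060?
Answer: -8274106/275 ≈ -30088.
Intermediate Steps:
s(R) = -139/5 + R/5 (s(R) = (R - 139)/5 = (-139 + R)/5 = -139/5 + R/5)
s(-156/(-220)) - 30060 = (-139/5 + (-156/(-220))/5) - 30060 = (-139/5 + (-156*(-1/220))/5) - 30060 = (-139/5 + (1/5)*(39/55)) - 30060 = (-139/5 + 39/275) - 30060 = -7606/275 - 30060 = -8274106/275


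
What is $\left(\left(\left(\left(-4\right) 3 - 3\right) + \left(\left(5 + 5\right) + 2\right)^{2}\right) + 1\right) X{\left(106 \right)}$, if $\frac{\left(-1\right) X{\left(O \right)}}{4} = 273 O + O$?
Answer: $-15102880$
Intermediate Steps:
$X{\left(O \right)} = - 1096 O$ ($X{\left(O \right)} = - 4 \left(273 O + O\right) = - 4 \cdot 274 O = - 1096 O$)
$\left(\left(\left(\left(-4\right) 3 - 3\right) + \left(\left(5 + 5\right) + 2\right)^{2}\right) + 1\right) X{\left(106 \right)} = \left(\left(\left(\left(-4\right) 3 - 3\right) + \left(\left(5 + 5\right) + 2\right)^{2}\right) + 1\right) \left(\left(-1096\right) 106\right) = \left(\left(\left(-12 - 3\right) + \left(10 + 2\right)^{2}\right) + 1\right) \left(-116176\right) = \left(\left(-15 + 12^{2}\right) + 1\right) \left(-116176\right) = \left(\left(-15 + 144\right) + 1\right) \left(-116176\right) = \left(129 + 1\right) \left(-116176\right) = 130 \left(-116176\right) = -15102880$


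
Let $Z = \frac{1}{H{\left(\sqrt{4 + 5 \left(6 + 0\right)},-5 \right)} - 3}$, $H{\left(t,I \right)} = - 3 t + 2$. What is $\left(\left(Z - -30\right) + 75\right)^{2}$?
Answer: $\frac{1025664982}{93025} - \frac{192156 \sqrt{34}}{93025} \approx 11014.0$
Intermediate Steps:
$H{\left(t,I \right)} = 2 - 3 t$
$Z = \frac{1}{-1 - 3 \sqrt{34}}$ ($Z = \frac{1}{\left(2 - 3 \sqrt{4 + 5 \left(6 + 0\right)}\right) - 3} = \frac{1}{\left(2 - 3 \sqrt{4 + 5 \cdot 6}\right) - 3} = \frac{1}{\left(2 - 3 \sqrt{4 + 30}\right) - 3} = \frac{1}{\left(2 - 3 \sqrt{34}\right) - 3} = \frac{1}{-1 - 3 \sqrt{34}} \approx -0.054075$)
$\left(\left(Z - -30\right) + 75\right)^{2} = \left(\left(\left(\frac{1}{305} - \frac{3 \sqrt{34}}{305}\right) - -30\right) + 75\right)^{2} = \left(\left(\left(\frac{1}{305} - \frac{3 \sqrt{34}}{305}\right) + 30\right) + 75\right)^{2} = \left(\left(\frac{9151}{305} - \frac{3 \sqrt{34}}{305}\right) + 75\right)^{2} = \left(\frac{32026}{305} - \frac{3 \sqrt{34}}{305}\right)^{2}$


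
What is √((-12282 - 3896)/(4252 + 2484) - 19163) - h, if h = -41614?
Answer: 41614 + I*√54350319466/1684 ≈ 41614.0 + 138.44*I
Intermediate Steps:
√((-12282 - 3896)/(4252 + 2484) - 19163) - h = √((-12282 - 3896)/(4252 + 2484) - 19163) - 1*(-41614) = √(-16178/6736 - 19163) + 41614 = √(-16178*1/6736 - 19163) + 41614 = √(-8089/3368 - 19163) + 41614 = √(-64549073/3368) + 41614 = I*√54350319466/1684 + 41614 = 41614 + I*√54350319466/1684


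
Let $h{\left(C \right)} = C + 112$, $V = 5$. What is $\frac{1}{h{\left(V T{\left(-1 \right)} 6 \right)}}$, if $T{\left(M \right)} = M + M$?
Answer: $\frac{1}{52} \approx 0.019231$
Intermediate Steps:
$T{\left(M \right)} = 2 M$
$h{\left(C \right)} = 112 + C$
$\frac{1}{h{\left(V T{\left(-1 \right)} 6 \right)}} = \frac{1}{112 + 5 \cdot 2 \left(-1\right) 6} = \frac{1}{112 + 5 \left(-2\right) 6} = \frac{1}{112 - 60} = \frac{1}{52}$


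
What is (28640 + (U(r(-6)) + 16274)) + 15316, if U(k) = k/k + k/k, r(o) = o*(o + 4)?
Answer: 60232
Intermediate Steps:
r(o) = o*(4 + o)
U(k) = 2 (U(k) = 1 + 1 = 2)
(28640 + (U(r(-6)) + 16274)) + 15316 = (28640 + (2 + 16274)) + 15316 = (28640 + 16276) + 15316 = 44916 + 15316 = 60232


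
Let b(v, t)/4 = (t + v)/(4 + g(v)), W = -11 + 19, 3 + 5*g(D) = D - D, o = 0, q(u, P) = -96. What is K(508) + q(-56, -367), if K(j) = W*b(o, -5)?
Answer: -2432/17 ≈ -143.06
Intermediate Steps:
g(D) = -⅗ (g(D) = -⅗ + (D - D)/5 = -⅗ + (⅕)*0 = -⅗ + 0 = -⅗)
W = 8
b(v, t) = 20*t/17 + 20*v/17 (b(v, t) = 4*((t + v)/(4 - ⅗)) = 4*((t + v)/(17/5)) = 4*((t + v)*(5/17)) = 4*(5*t/17 + 5*v/17) = 20*t/17 + 20*v/17)
K(j) = -800/17 (K(j) = 8*((20/17)*(-5) + (20/17)*0) = 8*(-100/17 + 0) = 8*(-100/17) = -800/17)
K(508) + q(-56, -367) = -800/17 - 96 = -2432/17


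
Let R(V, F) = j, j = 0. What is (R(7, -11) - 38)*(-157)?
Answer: 5966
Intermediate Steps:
R(V, F) = 0
(R(7, -11) - 38)*(-157) = (0 - 38)*(-157) = -38*(-157) = 5966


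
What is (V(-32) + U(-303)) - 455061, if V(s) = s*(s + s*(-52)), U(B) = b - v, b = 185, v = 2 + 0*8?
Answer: -507102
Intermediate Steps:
v = 2 (v = 2 + 0 = 2)
U(B) = 183 (U(B) = 185 - 1*2 = 185 - 2 = 183)
V(s) = -51*s² (V(s) = s*(s - 52*s) = s*(-51*s) = -51*s²)
(V(-32) + U(-303)) - 455061 = (-51*(-32)² + 183) - 455061 = (-51*1024 + 183) - 455061 = (-52224 + 183) - 455061 = -52041 - 455061 = -507102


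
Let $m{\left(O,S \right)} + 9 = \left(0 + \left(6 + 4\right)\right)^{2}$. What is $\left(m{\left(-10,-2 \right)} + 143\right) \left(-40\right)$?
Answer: $-9360$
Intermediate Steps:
$m{\left(O,S \right)} = 91$ ($m{\left(O,S \right)} = -9 + \left(0 + \left(6 + 4\right)\right)^{2} = -9 + \left(0 + 10\right)^{2} = -9 + 10^{2} = -9 + 100 = 91$)
$\left(m{\left(-10,-2 \right)} + 143\right) \left(-40\right) = \left(91 + 143\right) \left(-40\right) = 234 \left(-40\right) = -9360$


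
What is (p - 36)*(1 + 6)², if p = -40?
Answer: -3724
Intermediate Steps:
(p - 36)*(1 + 6)² = (-40 - 36)*(1 + 6)² = -76*7² = -76*49 = -3724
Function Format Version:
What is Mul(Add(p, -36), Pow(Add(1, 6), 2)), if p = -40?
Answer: -3724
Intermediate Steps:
Mul(Add(p, -36), Pow(Add(1, 6), 2)) = Mul(Add(-40, -36), Pow(Add(1, 6), 2)) = Mul(-76, Pow(7, 2)) = Mul(-76, 49) = -3724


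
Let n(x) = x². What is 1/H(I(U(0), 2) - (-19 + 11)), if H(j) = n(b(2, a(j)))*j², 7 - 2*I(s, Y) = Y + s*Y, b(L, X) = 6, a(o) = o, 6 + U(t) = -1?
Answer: 1/11025 ≈ 9.0703e-5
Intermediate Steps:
U(t) = -7 (U(t) = -6 - 1 = -7)
I(s, Y) = 7/2 - Y/2 - Y*s/2 (I(s, Y) = 7/2 - (Y + s*Y)/2 = 7/2 - (Y + Y*s)/2 = 7/2 + (-Y/2 - Y*s/2) = 7/2 - Y/2 - Y*s/2)
H(j) = 36*j² (H(j) = 6²*j² = 36*j²)
1/H(I(U(0), 2) - (-19 + 11)) = 1/(36*((7/2 - ½*2 - ½*2*(-7)) - (-19 + 11))²) = 1/(36*((7/2 - 1 + 7) - 1*(-8))²) = 1/(36*(19/2 + 8)²) = 1/(36*(35/2)²) = 1/(36*(1225/4)) = 1/11025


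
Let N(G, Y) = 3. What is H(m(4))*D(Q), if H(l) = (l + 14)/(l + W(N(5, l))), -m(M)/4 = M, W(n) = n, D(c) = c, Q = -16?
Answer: -32/13 ≈ -2.4615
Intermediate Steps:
m(M) = -4*M
H(l) = (14 + l)/(3 + l) (H(l) = (l + 14)/(l + 3) = (14 + l)/(3 + l))
H(m(4))*D(Q) = ((14 - 4*4)/(3 - 4*4))*(-16) = ((14 - 16)/(3 - 16))*(-16) = (-2/(-13))*(-16) = -1/13*(-2)*(-16) = (2/13)*(-16) = -32/13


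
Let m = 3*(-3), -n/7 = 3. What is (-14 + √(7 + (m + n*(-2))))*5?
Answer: -70 + 10*√10 ≈ -38.377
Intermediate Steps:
n = -21 (n = -7*3 = -21)
m = -9
(-14 + √(7 + (m + n*(-2))))*5 = (-14 + √(7 + (-9 - 21*(-2))))*5 = (-14 + √(7 + (-9 + 42)))*5 = (-14 + √(7 + 33))*5 = (-14 + √40)*5 = (-14 + 2*√10)*5 = -70 + 10*√10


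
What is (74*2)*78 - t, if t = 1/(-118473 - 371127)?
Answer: 5651942401/489600 ≈ 11544.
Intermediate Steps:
t = -1/489600 (t = 1/(-489600) = -1/489600 ≈ -2.0425e-6)
(74*2)*78 - t = (74*2)*78 - 1*(-1/489600) = 148*78 + 1/489600 = 11544 + 1/489600 = 5651942401/489600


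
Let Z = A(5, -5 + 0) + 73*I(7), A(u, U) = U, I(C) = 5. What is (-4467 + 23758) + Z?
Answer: 19651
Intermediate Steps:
Z = 360 (Z = (-5 + 0) + 73*5 = -5 + 365 = 360)
(-4467 + 23758) + Z = (-4467 + 23758) + 360 = 19291 + 360 = 19651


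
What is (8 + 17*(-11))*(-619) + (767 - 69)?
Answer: 111499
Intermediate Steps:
(8 + 17*(-11))*(-619) + (767 - 69) = (8 - 187)*(-619) + 698 = -179*(-619) + 698 = 110801 + 698 = 111499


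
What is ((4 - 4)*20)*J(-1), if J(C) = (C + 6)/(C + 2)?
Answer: 0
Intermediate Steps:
J(C) = (6 + C)/(2 + C)
((4 - 4)*20)*J(-1) = ((4 - 4)*20)*((6 - 1)/(2 - 1)) = (0*20)*(5/1) = 0*(1*5) = 0*5 = 0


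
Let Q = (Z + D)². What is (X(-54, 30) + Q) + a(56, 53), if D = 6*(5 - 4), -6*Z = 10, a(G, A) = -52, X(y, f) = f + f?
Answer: 241/9 ≈ 26.778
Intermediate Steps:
X(y, f) = 2*f
Z = -5/3 (Z = -⅙*10 = -5/3 ≈ -1.6667)
D = 6 (D = 6*1 = 6)
Q = 169/9 (Q = (-5/3 + 6)² = (13/3)² = 169/9 ≈ 18.778)
(X(-54, 30) + Q) + a(56, 53) = (2*30 + 169/9) - 52 = (60 + 169/9) - 52 = 709/9 - 52 = 241/9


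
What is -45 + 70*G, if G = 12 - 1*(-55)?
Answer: 4645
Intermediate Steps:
G = 67 (G = 12 + 55 = 67)
-45 + 70*G = -45 + 70*67 = -45 + 4690 = 4645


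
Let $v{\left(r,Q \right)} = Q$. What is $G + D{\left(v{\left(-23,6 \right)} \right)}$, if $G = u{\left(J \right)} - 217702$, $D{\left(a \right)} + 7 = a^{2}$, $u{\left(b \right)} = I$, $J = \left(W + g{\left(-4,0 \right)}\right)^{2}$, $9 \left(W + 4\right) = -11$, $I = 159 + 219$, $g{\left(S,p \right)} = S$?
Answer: $-217295$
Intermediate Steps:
$I = 378$
$W = - \frac{47}{9}$ ($W = -4 + \frac{1}{9} \left(-11\right) = -4 - \frac{11}{9} = - \frac{47}{9} \approx -5.2222$)
$J = \frac{6889}{81}$ ($J = \left(- \frac{47}{9} - 4\right)^{2} = \left(- \frac{83}{9}\right)^{2} = \frac{6889}{81} \approx 85.049$)
$u{\left(b \right)} = 378$
$D{\left(a \right)} = -7 + a^{2}$
$G = -217324$ ($G = 378 - 217702 = -217324$)
$G + D{\left(v{\left(-23,6 \right)} \right)} = -217324 - \left(7 - 6^{2}\right) = -217324 + \left(-7 + 36\right) = -217324 + 29 = -217295$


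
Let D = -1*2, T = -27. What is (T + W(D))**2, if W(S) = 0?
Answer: 729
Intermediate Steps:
D = -2
(T + W(D))**2 = (-27 + 0)**2 = (-27)**2 = 729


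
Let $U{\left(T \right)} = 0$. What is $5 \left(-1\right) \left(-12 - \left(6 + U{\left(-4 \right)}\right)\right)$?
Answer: $90$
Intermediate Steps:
$5 \left(-1\right) \left(-12 - \left(6 + U{\left(-4 \right)}\right)\right) = 5 \left(-1\right) \left(-12 - 6\right) = - 5 \left(-12 + \left(-6 + 0\right)\right) = - 5 \left(-12 - 6\right) = \left(-5\right) \left(-18\right) = 90$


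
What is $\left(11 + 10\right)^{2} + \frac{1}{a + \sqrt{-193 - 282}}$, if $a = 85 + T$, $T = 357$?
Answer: $\frac{86365441}{195839} - \frac{5 i \sqrt{19}}{195839} \approx 441.0 - 0.00011129 i$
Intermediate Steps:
$a = 442$ ($a = 85 + 357 = 442$)
$\left(11 + 10\right)^{2} + \frac{1}{a + \sqrt{-193 - 282}} = \left(11 + 10\right)^{2} + \frac{1}{442 + \sqrt{-193 - 282}} = 21^{2} + \frac{1}{442 + \sqrt{-475}} = 441 + \frac{1}{442 + 5 i \sqrt{19}}$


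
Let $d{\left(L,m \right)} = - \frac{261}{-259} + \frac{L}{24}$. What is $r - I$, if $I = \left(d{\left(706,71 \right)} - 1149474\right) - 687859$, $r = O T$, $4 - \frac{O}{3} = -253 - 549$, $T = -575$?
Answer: $\frac{1389128605}{3108} \approx 4.4695 \cdot 10^{5}$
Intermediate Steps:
$O = 2418$ ($O = 12 - 3 \left(-253 - 549\right) = 12 - -2406 = 12 + 2406 = 2418$)
$d{\left(L,m \right)} = \frac{261}{259} + \frac{L}{24}$ ($d{\left(L,m \right)} = \left(-261\right) \left(- \frac{1}{259}\right) + L \frac{1}{24} = \frac{261}{259} + \frac{L}{24}$)
$r = -1390350$ ($r = 2418 \left(-575\right) = -1390350$)
$I = - \frac{5710336405}{3108}$ ($I = \left(\left(\frac{261}{259} + \frac{1}{24} \cdot 706\right) - 1149474\right) - 687859 = \left(\left(\frac{261}{259} + \frac{353}{12}\right) - 1149474\right) - 687859 = \left(\frac{94559}{3108} - 1149474\right) - 687859 = - \frac{3572470633}{3108} - 687859 = - \frac{5710336405}{3108} \approx -1.8373 \cdot 10^{6}$)
$r - I = -1390350 - - \frac{5710336405}{3108} = -1390350 + \frac{5710336405}{3108} = \frac{1389128605}{3108}$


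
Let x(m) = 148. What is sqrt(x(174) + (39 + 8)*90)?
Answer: sqrt(4378) ≈ 66.167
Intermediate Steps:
sqrt(x(174) + (39 + 8)*90) = sqrt(148 + (39 + 8)*90) = sqrt(148 + 47*90) = sqrt(148 + 4230) = sqrt(4378)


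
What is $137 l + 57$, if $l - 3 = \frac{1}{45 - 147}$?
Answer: $\frac{47599}{102} \approx 466.66$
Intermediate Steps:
$l = \frac{305}{102}$ ($l = 3 + \frac{1}{45 - 147} = 3 + \frac{1}{-102} = 3 - \frac{1}{102} = \frac{305}{102} \approx 2.9902$)
$137 l + 57 = 137 \cdot \frac{305}{102} + 57 = \frac{41785}{102} + 57 = \frac{47599}{102}$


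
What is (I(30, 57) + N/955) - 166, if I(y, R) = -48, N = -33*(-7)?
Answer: -204139/955 ≈ -213.76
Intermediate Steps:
N = 231
(I(30, 57) + N/955) - 166 = (-48 + 231/955) - 166 = -45609/955 - 166 = -204139/955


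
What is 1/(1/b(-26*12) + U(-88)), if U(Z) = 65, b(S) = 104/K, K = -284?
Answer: 26/1619 ≈ 0.016059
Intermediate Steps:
b(S) = -26/71 (b(S) = 104/(-284) = 104*(-1/284) = -26/71)
1/(1/b(-26*12) + U(-88)) = 1/(1/(-26/71) + 65) = 1/(-71/26 + 65) = 1/(1619/26) = 26/1619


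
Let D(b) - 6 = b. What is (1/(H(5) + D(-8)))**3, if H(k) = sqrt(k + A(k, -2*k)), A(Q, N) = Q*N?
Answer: I/(99*sqrt(5) + 262*I) ≈ 0.002227 + 0.0018816*I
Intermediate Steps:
A(Q, N) = N*Q
D(b) = 6 + b
H(k) = sqrt(k - 2*k**2) (H(k) = sqrt(k + (-2*k)*k) = sqrt(k - 2*k**2))
(1/(H(5) + D(-8)))**3 = (1/(sqrt(5*(1 - 2*5)) + (6 - 8)))**3 = (1/(sqrt(5*(1 - 10)) - 2))**3 = (1/(sqrt(5*(-9)) - 2))**3 = (1/(sqrt(-45) - 2))**3 = (1/(3*I*sqrt(5) - 2))**3 = (1/(-2 + 3*I*sqrt(5)))**3 = (-2 + 3*I*sqrt(5))**(-3)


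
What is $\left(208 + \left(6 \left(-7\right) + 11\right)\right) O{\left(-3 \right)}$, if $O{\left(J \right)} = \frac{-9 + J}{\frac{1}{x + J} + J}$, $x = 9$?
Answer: $\frac{12744}{17} \approx 749.65$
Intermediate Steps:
$O{\left(J \right)} = \frac{-9 + J}{J + \frac{1}{9 + J}}$ ($O{\left(J \right)} = \frac{-9 + J}{\frac{1}{9 + J} + J} = \frac{-9 + J}{J + \frac{1}{9 + J}}$)
$\left(208 + \left(6 \left(-7\right) + 11\right)\right) O{\left(-3 \right)} = \left(208 + \left(6 \left(-7\right) + 11\right)\right) \frac{-81 + \left(-3\right)^{2}}{1 + \left(-3\right)^{2} + 9 \left(-3\right)} = \left(208 + \left(-42 + 11\right)\right) \frac{-81 + 9}{1 + 9 - 27} = \left(208 - 31\right) \frac{1}{-17} \left(-72\right) = 177 \left(\left(- \frac{1}{17}\right) \left(-72\right)\right) = 177 \cdot \frac{72}{17} = \frac{12744}{17}$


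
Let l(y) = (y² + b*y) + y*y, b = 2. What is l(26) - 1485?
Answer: -81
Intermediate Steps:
l(y) = 2*y + 2*y² (l(y) = (y² + 2*y) + y*y = (y² + 2*y) + y² = 2*y + 2*y²)
l(26) - 1485 = 2*26*(1 + 26) - 1485 = 2*26*27 - 1485 = 1404 - 1485 = -81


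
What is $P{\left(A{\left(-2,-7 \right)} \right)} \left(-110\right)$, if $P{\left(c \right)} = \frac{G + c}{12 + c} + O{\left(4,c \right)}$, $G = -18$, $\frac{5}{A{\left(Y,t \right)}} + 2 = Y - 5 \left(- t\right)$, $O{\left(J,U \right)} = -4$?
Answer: $\frac{281490}{463} \approx 607.97$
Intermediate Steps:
$A{\left(Y,t \right)} = \frac{5}{-2 + Y + 5 t}$ ($A{\left(Y,t \right)} = \frac{5}{-2 + \left(Y - 5 \left(- t\right)\right)} = \frac{5}{-2 + \left(Y + 5 t\right)} = \frac{5}{-2 + Y + 5 t}$)
$P{\left(c \right)} = -4 + \frac{-18 + c}{12 + c}$ ($P{\left(c \right)} = \frac{-18 + c}{12 + c} - 4 = -4 + \frac{-18 + c}{12 + c}$)
$P{\left(A{\left(-2,-7 \right)} \right)} \left(-110\right) = \frac{3 \left(-22 - \frac{5}{-2 - 2 + 5 \left(-7\right)}\right)}{12 + \frac{5}{-2 - 2 + 5 \left(-7\right)}} \left(-110\right) = \frac{3 \left(-22 - \frac{5}{-2 - 2 - 35}\right)}{12 + \frac{5}{-2 - 2 - 35}} \left(-110\right) = \frac{3 \left(-22 - \frac{5}{-39}\right)}{12 + \frac{5}{-39}} \left(-110\right) = \frac{3 \left(-22 - 5 \left(- \frac{1}{39}\right)\right)}{12 + 5 \left(- \frac{1}{39}\right)} \left(-110\right) = \frac{3 \left(-22 - - \frac{5}{39}\right)}{12 - \frac{5}{39}} \left(-110\right) = \frac{3 \left(-22 + \frac{5}{39}\right)}{\frac{463}{39}} \left(-110\right) = 3 \cdot \frac{39}{463} \left(- \frac{853}{39}\right) \left(-110\right) = \left(- \frac{2559}{463}\right) \left(-110\right) = \frac{281490}{463}$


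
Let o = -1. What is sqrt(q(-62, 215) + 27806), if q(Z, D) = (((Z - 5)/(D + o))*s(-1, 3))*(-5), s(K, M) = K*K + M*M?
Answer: sqrt(318530119)/107 ≈ 166.80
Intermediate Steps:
s(K, M) = K**2 + M**2
q(Z, D) = -50*(-5 + Z)/(-1 + D) (q(Z, D) = (((Z - 5)/(D - 1))*((-1)**2 + 3**2))*(-5) = (((-5 + Z)/(-1 + D))*(1 + 9))*(-5) = (((-5 + Z)/(-1 + D))*10)*(-5) = (10*(-5 + Z)/(-1 + D))*(-5) = -50*(-5 + Z)/(-1 + D))
sqrt(q(-62, 215) + 27806) = sqrt(50*(5 - 1*(-62))/(-1 + 215) + 27806) = sqrt(50*(5 + 62)/214 + 27806) = sqrt(50*(1/214)*67 + 27806) = sqrt(1675/107 + 27806) = sqrt(2976917/107) = sqrt(318530119)/107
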